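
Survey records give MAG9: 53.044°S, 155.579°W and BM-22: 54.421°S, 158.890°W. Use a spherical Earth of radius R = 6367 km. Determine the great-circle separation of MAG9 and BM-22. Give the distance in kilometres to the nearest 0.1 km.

266.0 km

Δφ = -1.3770°,  Δλ = -3.3110°
a = sin²(Δφ/2) + cos φ₁ cos φ₂ sin²(Δλ/2) = 0.000436
c = 2·arcsin(√a) = 0.041780 rad = 2.3938°
d = R·c = 6367 × 0.041780 = 266.0 km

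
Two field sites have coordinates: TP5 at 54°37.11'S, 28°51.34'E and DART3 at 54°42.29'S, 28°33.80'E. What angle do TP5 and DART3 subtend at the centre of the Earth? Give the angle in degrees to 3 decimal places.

0.190°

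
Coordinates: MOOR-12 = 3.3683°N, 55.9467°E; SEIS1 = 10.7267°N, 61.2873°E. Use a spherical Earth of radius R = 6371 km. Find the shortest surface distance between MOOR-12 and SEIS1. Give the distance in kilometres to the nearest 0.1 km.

1008.1 km

Δφ = 7.3584°,  Δλ = 5.3406°
a = sin²(Δφ/2) + cos φ₁ cos φ₂ sin²(Δλ/2) = 0.006247
c = 2·arcsin(√a) = 0.158237 rad = 9.0663°
d = R·c = 6371 × 0.158237 = 1008.1 km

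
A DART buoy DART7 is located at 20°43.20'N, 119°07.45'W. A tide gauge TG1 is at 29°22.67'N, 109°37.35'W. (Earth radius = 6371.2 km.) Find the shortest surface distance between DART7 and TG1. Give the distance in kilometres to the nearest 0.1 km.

DART7: φ = +20.72000°, λ = -119.12417°
TG1: φ = +29.37783°, λ = -109.62250°
Δφ = 8.6578°,  Δλ = 9.5017°
a = sin²(Δφ/2) + cos φ₁ cos φ₂ sin²(Δλ/2) = 0.011288
c = 2·arcsin(√a) = 0.212896 rad = 12.1980°
d = R·c = 6371.2 × 0.212896 = 1356.4 km

1356.4 km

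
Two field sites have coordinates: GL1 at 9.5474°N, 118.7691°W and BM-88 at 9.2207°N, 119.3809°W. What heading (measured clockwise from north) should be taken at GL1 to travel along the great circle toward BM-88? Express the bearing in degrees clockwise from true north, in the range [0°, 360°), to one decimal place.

Δλ = -0.6118°
y = sin Δλ · cos φ₂ = -0.010540
x = cos φ₁ sin φ₂ − sin φ₁ cos φ₂ cos Δλ = -0.005693
θ = atan2(y, x) = -118.3739° → 241.6261° (mod 360°)

241.6°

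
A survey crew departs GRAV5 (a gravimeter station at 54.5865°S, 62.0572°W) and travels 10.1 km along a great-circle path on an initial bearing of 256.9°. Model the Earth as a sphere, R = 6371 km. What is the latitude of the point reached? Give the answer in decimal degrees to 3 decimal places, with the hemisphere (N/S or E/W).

δ = d/R = 10.1/6371 = 0.001585 rad
φ₂ = arcsin(sin φ₁ cos δ + cos φ₁ sin δ cos θ)
   = arcsin(-0.81499·1.00000 + 0.57947·0.00159·-0.22665) = -54.60699°
λ₂ = λ₁ + atan2(sin θ sin δ cos φ₁, cos δ − sin φ₁ sin φ₂) = -62.20995°

54.607°S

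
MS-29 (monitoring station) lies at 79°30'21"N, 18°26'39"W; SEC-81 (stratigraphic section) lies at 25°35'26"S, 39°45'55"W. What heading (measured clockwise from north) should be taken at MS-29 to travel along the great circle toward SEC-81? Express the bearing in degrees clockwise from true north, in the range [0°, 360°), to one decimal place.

MS-29: φ = +79.50583°, λ = -18.44417°
SEC-81: φ = -25.59056°, λ = -39.76528°
Δλ = -21.3211°
y = sin Δλ · cos φ₂ = -0.327927
x = cos φ₁ sin φ₂ − sin φ₁ cos φ₂ cos Δλ = -0.904793
θ = atan2(y, x) = -160.0778° → 199.9222° (mod 360°)

199.9°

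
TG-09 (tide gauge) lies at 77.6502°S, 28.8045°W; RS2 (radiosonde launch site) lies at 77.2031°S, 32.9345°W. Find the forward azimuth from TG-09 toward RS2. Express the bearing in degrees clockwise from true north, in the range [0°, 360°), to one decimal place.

294.4°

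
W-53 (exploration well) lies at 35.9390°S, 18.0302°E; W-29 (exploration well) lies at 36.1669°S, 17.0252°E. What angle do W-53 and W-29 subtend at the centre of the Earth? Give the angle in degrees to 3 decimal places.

Δφ = -0.2279°,  Δλ = -1.0050°
a = sin²(Δφ/2) + cos φ₁ cos φ₂ sin²(Δλ/2) = 0.000054
c = 2·arcsin(√a) = 0.014728 rad = 0.8439°

0.844°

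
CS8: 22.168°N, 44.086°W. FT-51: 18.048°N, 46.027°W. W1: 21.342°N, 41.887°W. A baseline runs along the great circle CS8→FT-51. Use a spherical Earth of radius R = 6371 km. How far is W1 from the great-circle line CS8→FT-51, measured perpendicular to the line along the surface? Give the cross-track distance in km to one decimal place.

δ₁₃ = central angle CS8→W1 = 0.038450 rad  (haversine)
θ₁₃ = bearing CS8→W1 = 111.610°,  θ₁₂ = bearing CS8→FT-51 = 204.205°
dₓₜ = R·arcsin(sin δ₁₃ · sin(θ₁₃ − θ₁₂)) = 6371·arcsin(0.03844·sin(-92.595°)) = -244.716 km
|dₓₜ| = 244.716 km

244.7 km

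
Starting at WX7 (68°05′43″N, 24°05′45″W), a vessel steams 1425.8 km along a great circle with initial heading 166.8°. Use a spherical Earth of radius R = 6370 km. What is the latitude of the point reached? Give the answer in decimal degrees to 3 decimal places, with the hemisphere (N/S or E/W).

WX7: φ = +68.09528°, λ = -24.09583°
δ = d/R = 1425.8/6370 = 0.223830 rad
φ₂ = arcsin(sin φ₁ cos δ + cos φ₁ sin δ cos θ)
   = arcsin(0.92781·0.97505 + 0.37306·0.22197·-0.97358) = 55.49139°
λ₂ = λ₁ + atan2(sin θ sin δ cos φ₁, cos δ − sin φ₁ sin φ₂) = -18.96285°

55.491°N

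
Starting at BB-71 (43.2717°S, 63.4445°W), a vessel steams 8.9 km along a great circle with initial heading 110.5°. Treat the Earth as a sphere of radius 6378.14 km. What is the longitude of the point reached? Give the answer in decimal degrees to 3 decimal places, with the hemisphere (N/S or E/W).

δ = d/R = 8.9/6378.14 = 0.001395 rad
φ₂ = arcsin(sin φ₁ cos δ + cos φ₁ sin δ cos θ)
   = arcsin(-0.68546·1.00000 + 0.72811·0.00140·-0.35021) = -43.29965°
λ₂ = λ₁ + atan2(sin θ sin δ cos φ₁, cos δ − sin φ₁ sin φ₂) = -63.34160°

63.342°W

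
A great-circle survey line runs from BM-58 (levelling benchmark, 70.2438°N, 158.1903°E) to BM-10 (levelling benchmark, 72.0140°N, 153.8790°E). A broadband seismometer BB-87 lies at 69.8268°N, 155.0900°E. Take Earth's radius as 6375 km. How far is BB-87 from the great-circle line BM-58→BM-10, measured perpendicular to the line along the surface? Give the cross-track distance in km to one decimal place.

δ₁₃ = central angle BM-58→BB-87 = 0.019855 rad  (haversine)
θ₁₃ = bearing BM-58→BB-87 = 249.961°,  θ₁₂ = bearing BM-58→BM-10 = 323.797°
dₓₜ = R·arcsin(sin δ₁₃ · sin(θ₁₃ − θ₁₂)) = 6375·arcsin(0.01985·sin(-73.836°)) = -121.569 km
|dₓₜ| = 121.569 km

121.6 km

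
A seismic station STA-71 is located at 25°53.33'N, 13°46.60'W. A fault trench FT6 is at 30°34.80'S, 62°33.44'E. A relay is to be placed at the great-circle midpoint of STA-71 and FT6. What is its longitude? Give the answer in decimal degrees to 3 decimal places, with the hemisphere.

STA-71: φ = +25.88883°, λ = -13.77667°
FT6: φ = -30.58000°, λ = +62.55733°
Bx = cos φ₂ cos Δλ = 0.203402,  By = cos φ₂ sin Δλ = 0.836547
φₘ = atan2(sin φ₁ + sin φ₂, √((cos φ₁ + Bx)² + By²)) = -2.98192°
λₘ = λ₁ + atan2(By, cos φ₁ + Bx) = 23.39992°

23.400°E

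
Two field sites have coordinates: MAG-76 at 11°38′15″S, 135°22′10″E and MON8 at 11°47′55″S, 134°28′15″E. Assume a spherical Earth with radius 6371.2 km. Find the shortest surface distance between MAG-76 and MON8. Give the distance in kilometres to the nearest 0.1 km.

MAG-76: φ = -11.63750°, λ = +135.36944°
MON8: φ = -11.79861°, λ = +134.47083°
Δφ = -0.1611°,  Δλ = -0.8986°
a = sin²(Δφ/2) + cos φ₁ cos φ₂ sin²(Δλ/2) = 0.000061
c = 2·arcsin(√a) = 0.015612 rad = 0.8945°
d = R·c = 6371.2 × 0.015612 = 99.5 km

99.5 km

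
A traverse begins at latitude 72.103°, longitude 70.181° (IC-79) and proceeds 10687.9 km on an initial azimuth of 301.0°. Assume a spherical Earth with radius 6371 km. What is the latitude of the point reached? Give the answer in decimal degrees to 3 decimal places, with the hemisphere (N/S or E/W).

3.207°N

δ = d/R = 10687.9/6371 = 1.677586 rad
φ₂ = arcsin(sin φ₁ cos δ + cos φ₁ sin δ cos θ)
   = arcsin(0.95161·-0.10659 + 0.30731·0.99430·0.51504) = 3.20703°
λ₂ = λ₁ + atan2(sin θ sin δ cos φ₁, cos δ − sin φ₁ sin φ₂) = -51.21126°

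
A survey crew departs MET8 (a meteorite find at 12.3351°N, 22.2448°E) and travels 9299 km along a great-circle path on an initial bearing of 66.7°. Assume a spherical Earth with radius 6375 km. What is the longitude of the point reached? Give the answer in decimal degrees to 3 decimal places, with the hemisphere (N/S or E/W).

δ = d/R = 9299/6375 = 1.458667 rad
φ₂ = arcsin(sin φ₁ cos δ + cos φ₁ sin δ cos θ)
   = arcsin(0.21363·0.11189 + 0.97691·0.99372·0.39555) = 24.07246°
λ₂ = λ₁ + atan2(sin θ sin δ cos φ₁, cos δ − sin φ₁ sin φ₂) = 110.65427°

110.654°E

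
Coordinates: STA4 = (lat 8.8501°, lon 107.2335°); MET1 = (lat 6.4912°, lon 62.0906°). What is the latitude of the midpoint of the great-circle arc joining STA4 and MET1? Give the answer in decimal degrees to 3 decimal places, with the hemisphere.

Bx = cos φ₂ cos Δλ = 0.700819,  By = cos φ₂ sin Δλ = -0.704324
φₘ = atan2(sin φ₁ + sin φ₂, √((cos φ₁ + Bx)² + By²)) = 8.29841°
λₘ = λ₁ + atan2(By, cos φ₁ + Bx) = 84.59601°

8.298°N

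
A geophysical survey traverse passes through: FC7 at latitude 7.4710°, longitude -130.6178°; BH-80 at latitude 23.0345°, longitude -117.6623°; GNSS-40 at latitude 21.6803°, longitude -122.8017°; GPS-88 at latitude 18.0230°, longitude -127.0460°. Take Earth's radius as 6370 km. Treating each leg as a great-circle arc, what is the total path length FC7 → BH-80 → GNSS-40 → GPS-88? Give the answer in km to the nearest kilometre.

3367 km

FC7→BH-80: c = 0.347853 rad, d = 2215.83 km
BH-80→GNSS-40: c = 0.086251 rad, d = 549.42 km
GNSS-40→GPS-88: c = 0.094481 rad, d = 601.84 km
Total = 2215.83 + 549.42 + 601.84 = 3367.09 km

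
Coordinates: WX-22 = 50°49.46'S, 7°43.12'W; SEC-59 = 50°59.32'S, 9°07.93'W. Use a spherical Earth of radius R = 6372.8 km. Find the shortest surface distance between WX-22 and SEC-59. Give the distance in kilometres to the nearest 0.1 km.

100.8 km

WX-22: φ = -50.82433°, λ = -7.71867°
SEC-59: φ = -50.98867°, λ = -9.13217°
Δφ = -0.1643°,  Δλ = -1.4135°
a = sin²(Δφ/2) + cos φ₁ cos φ₂ sin²(Δλ/2) = 0.000063
c = 2·arcsin(√a) = 0.015819 rad = 0.9063°
d = R·c = 6372.8 × 0.015819 = 100.8 km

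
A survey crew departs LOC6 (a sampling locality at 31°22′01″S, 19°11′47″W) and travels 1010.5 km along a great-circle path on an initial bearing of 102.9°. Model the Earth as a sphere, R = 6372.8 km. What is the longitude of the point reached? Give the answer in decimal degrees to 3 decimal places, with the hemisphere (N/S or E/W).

8.626°W

LOC6: φ = -31.36694°, λ = -19.19639°
δ = d/R = 1010.5/6372.8 = 0.158565 rad
φ₂ = arcsin(sin φ₁ cos δ + cos φ₁ sin δ cos θ)
   = arcsin(-0.52052·0.98745 + 0.85385·0.15790·-0.22325) = -32.96227°
λ₂ = λ₁ + atan2(sin θ sin δ cos φ₁, cos δ − sin φ₁ sin φ₂) = -8.62590°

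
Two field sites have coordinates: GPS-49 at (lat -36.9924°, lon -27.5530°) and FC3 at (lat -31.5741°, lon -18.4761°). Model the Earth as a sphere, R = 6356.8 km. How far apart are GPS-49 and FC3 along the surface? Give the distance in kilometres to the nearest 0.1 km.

Δφ = 5.4183°,  Δλ = 9.0769°
a = sin²(Δφ/2) + cos φ₁ cos φ₂ sin²(Δλ/2) = 0.006495
c = 2·arcsin(√a) = 0.161354 rad = 9.2449°
d = R·c = 6356.8 × 0.161354 = 1025.7 km

1025.7 km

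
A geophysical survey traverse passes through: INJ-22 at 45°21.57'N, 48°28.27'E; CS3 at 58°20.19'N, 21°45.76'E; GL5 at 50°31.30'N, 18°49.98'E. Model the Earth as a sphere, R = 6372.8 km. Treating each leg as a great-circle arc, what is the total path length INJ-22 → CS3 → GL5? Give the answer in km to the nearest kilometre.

INJ-22: φ = +45.35950°, λ = +48.47117°
CS3: φ = +58.33650°, λ = +21.76267°
GL5: φ = +50.52167°, λ = +18.83300°
INJ-22→CS3: c = 0.362237 rad, d = 2308.47 km
CS3→GL5: c = 0.139566 rad, d = 889.43 km
Total = 2308.47 + 889.43 = 3197.89 km

3198 km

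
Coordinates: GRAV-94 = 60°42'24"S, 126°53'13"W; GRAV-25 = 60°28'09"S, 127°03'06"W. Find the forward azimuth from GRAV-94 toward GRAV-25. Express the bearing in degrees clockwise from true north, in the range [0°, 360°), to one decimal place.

341.1°

GRAV-94: φ = -60.70667°, λ = -126.88694°
GRAV-25: φ = -60.46917°, λ = -127.05167°
Δλ = -0.1647°
y = sin Δλ · cos φ₂ = -0.001417
x = cos φ₁ sin φ₂ − sin φ₁ cos φ₂ cos Δλ = 0.004143
θ = atan2(y, x) = -18.8807° → 341.1193° (mod 360°)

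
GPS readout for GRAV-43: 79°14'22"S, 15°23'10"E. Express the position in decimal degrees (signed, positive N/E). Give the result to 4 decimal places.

lat: 79.2394° S → -79.2394°
lon: 15.3861° E → +15.3861°

-79.2394°, +15.3861°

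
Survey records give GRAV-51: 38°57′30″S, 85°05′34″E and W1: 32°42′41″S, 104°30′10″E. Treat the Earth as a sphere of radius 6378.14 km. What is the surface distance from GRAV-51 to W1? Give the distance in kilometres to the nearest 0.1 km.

1879.9 km

GRAV-51: φ = -38.95833°, λ = +85.09278°
W1: φ = -32.71139°, λ = +104.50278°
Δφ = 6.2469°,  Δλ = 19.4100°
a = sin²(Δφ/2) + cos φ₁ cos φ₂ sin²(Δλ/2) = 0.021562
c = 2·arcsin(√a) = 0.294746 rad = 16.8877°
d = R·c = 6378.14 × 0.294746 = 1879.9 km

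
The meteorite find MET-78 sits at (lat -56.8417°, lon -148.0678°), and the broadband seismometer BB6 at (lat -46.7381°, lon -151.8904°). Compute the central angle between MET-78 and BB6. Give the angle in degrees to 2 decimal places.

Δφ = 10.1036°,  Δλ = -3.8226°
a = sin²(Δφ/2) + cos φ₁ cos φ₂ sin²(Δλ/2) = 0.008171
c = 2·arcsin(√a) = 0.181033 rad = 10.3724°

10.37°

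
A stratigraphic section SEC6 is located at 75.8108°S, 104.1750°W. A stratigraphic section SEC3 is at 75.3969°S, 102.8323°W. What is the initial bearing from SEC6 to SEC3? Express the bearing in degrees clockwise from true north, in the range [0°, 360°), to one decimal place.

Δλ = 1.3427°
y = sin Δλ · cos φ₂ = 0.005908
x = cos φ₁ sin φ₂ − sin φ₁ cos φ₂ cos Δλ = 0.007157
θ = atan2(y, x) = 39.5393° → 39.5393° (mod 360°)

39.5°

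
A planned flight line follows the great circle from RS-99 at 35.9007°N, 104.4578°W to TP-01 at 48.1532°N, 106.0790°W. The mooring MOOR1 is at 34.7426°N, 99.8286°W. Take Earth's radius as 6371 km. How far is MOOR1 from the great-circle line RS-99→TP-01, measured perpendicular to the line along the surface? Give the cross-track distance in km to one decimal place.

δ₁₃ = central angle RS-99→MOOR1 = 0.068943 rad  (haversine)
θ₁₃ = bearing RS-99→MOOR1 = 105.699°,  θ₁₂ = bearing RS-99→TP-01 = 354.921°
dₓₜ = R·arcsin(sin δ₁₃ · sin(θ₁₃ − θ₁₂)) = 6371·arcsin(0.06889·sin(-249.223°)) = 410.628 km
|dₓₜ| = 410.628 km

410.6 km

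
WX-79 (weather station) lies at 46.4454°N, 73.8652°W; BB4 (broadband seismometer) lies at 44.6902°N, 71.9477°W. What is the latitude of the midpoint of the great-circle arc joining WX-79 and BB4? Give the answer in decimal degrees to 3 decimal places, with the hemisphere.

45.572°N

Bx = cos φ₂ cos Δλ = 0.710522,  By = cos φ₂ sin Δλ = 0.023788
φₘ = atan2(sin φ₁ + sin φ₂, √((cos φ₁ + Bx)² + By²)) = 45.57181°
λₘ = λ₁ + atan2(By, cos φ₁ + Bx) = -72.89147°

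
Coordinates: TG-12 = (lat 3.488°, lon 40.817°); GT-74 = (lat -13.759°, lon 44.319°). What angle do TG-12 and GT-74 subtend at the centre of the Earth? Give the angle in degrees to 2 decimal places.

17.59°

Δφ = -17.2470°,  Δλ = 3.5020°
a = sin²(Δφ/2) + cos φ₁ cos φ₂ sin²(Δλ/2) = 0.023387
c = 2·arcsin(√a) = 0.307064 rad = 17.5935°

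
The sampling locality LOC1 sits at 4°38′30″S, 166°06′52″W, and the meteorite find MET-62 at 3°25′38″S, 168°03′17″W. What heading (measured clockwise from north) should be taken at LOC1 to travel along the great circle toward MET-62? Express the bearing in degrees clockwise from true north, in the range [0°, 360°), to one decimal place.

LOC1: φ = -4.64167°, λ = -166.11444°
MET-62: φ = -3.42722°, λ = -168.05472°
Δλ = -1.9403°
y = sin Δλ · cos φ₂ = -0.033797
x = cos φ₁ sin φ₂ − sin φ₁ cos φ₂ cos Δλ = 0.021148
θ = atan2(y, x) = -57.9643° → 302.0357° (mod 360°)

302.0°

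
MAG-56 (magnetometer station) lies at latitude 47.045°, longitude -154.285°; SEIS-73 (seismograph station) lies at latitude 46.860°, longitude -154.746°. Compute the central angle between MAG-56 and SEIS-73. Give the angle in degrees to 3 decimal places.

0.365°

Δφ = -0.1850°,  Δλ = -0.4610°
a = sin²(Δφ/2) + cos φ₁ cos φ₂ sin²(Δλ/2) = 0.000010
c = 2·arcsin(√a) = 0.006371 rad = 0.3650°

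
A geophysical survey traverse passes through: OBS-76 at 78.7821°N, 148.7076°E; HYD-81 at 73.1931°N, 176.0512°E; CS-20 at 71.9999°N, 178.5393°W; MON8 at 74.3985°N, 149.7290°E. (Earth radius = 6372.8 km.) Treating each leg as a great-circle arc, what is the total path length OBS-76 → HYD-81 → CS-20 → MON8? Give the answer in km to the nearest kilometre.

2212 km

OBS-76→HYD-81: c = 0.148723 rad, d = 947.78 km
HYD-81→CS-20: c = 0.035067 rad, d = 223.47 km
CS-20→MON8: c = 0.163272 rad, d = 1040.50 km
Total = 947.78 + 223.47 + 1040.50 = 2211.76 km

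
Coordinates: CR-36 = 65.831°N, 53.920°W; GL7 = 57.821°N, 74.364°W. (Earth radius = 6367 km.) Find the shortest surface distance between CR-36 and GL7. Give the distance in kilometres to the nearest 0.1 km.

1382.8 km

Δφ = -8.0100°,  Δλ = -20.4440°
a = sin²(Δφ/2) + cos φ₁ cos φ₂ sin²(Δλ/2) = 0.011745
c = 2·arcsin(√a) = 0.217176 rad = 12.4433°
d = R·c = 6367 × 0.217176 = 1382.8 km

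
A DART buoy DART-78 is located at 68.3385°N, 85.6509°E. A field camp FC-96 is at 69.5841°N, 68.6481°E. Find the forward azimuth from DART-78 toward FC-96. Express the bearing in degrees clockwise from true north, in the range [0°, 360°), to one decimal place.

289.4°

Δλ = -17.0028°
y = sin Δλ · cos φ₂ = -0.102005
x = cos φ₁ sin φ₂ − sin φ₁ cos φ₂ cos Δλ = 0.035909
θ = atan2(y, x) = -70.6065° → 289.3935° (mod 360°)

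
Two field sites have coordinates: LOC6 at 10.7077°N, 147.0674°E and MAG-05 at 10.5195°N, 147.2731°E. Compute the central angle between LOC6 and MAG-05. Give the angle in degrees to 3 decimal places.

0.276°

Δφ = -0.1882°,  Δλ = 0.2057°
a = sin²(Δφ/2) + cos φ₁ cos φ₂ sin²(Δλ/2) = 0.000006
c = 2·arcsin(√a) = 0.004821 rad = 0.2762°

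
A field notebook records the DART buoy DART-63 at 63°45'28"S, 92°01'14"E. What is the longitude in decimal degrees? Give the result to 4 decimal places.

92° + 1′/60 + 14″/3600 = 92 + 0.01667 + 0.00389 = 92.0206°

92.0206°E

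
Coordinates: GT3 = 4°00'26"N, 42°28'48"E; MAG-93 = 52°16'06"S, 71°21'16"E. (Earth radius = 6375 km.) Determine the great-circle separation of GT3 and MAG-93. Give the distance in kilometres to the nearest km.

6827 km

GT3: φ = +4.00722°, λ = +42.48000°
MAG-93: φ = -52.26833°, λ = +71.35444°
Δφ = -56.2756°,  Δλ = 28.8744°
a = sin²(Δφ/2) + cos φ₁ cos φ₂ sin²(Δλ/2) = 0.260347
c = 2·arcsin(√a) = 1.070933 rad = 61.3599°
d = R·c = 6375 × 1.070933 = 6827.2 km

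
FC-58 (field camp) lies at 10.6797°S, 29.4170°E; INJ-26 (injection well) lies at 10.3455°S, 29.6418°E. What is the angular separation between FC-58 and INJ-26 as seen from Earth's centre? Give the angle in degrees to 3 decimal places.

Δφ = 0.3342°,  Δλ = 0.2248°
a = sin²(Δφ/2) + cos φ₁ cos φ₂ sin²(Δλ/2) = 0.000012
c = 2·arcsin(√a) = 0.006993 rad = 0.4007°

0.401°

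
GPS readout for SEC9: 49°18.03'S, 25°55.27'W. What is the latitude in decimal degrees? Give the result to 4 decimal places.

49° + 18.03′/60 = 49 + 0.30050 = 49.3005°

49.3005°S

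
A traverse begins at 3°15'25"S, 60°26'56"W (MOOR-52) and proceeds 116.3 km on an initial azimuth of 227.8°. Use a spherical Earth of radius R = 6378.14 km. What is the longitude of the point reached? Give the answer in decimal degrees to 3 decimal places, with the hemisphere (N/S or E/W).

61.225°W

MOOR-52: φ = -3.25694°, λ = -60.44889°
δ = d/R = 116.3/6378.14 = 0.018234 rad
φ₂ = arcsin(sin φ₁ cos δ + cos φ₁ sin δ cos θ)
   = arcsin(-0.05681·0.99983 + 0.99838·0.01823·-0.67172) = -3.95840°
λ₂ = λ₁ + atan2(sin θ sin δ cos φ₁, cos δ − sin φ₁ sin φ₂) = -61.22467°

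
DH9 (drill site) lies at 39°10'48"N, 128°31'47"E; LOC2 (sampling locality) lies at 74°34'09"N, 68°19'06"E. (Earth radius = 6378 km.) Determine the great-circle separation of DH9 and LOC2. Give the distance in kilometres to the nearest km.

4970 km

DH9: φ = +39.18000°, λ = +128.52972°
LOC2: φ = +74.56917°, λ = +68.31833°
Δφ = 35.3892°,  Δλ = -60.2114°
a = sin²(Δφ/2) + cos φ₁ cos φ₂ sin²(Δλ/2) = 0.144274
c = 2·arcsin(√a) = 0.779235 rad = 44.6469°
d = R·c = 6378 × 0.779235 = 4970.0 km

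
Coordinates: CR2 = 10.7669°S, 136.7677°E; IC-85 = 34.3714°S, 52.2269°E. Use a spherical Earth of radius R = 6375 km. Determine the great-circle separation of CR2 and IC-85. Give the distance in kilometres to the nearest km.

8843 km

Δφ = -23.6045°,  Δλ = -84.5408°
a = sin²(Δφ/2) + cos φ₁ cos φ₂ sin²(Δλ/2) = 0.408695
c = 2·arcsin(√a) = 1.387156 rad = 79.4782°
d = R·c = 6375 × 1.387156 = 8843.1 km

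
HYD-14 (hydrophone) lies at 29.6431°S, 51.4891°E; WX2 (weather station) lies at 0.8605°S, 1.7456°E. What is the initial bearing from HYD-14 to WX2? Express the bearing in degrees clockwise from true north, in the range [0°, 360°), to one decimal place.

291.9°

Δλ = -49.7435°
y = sin Δλ · cos φ₂ = -0.763073
x = cos φ₁ sin φ₂ − sin φ₁ cos φ₂ cos Δλ = 0.306524
θ = atan2(y, x) = -68.1148° → 291.8852° (mod 360°)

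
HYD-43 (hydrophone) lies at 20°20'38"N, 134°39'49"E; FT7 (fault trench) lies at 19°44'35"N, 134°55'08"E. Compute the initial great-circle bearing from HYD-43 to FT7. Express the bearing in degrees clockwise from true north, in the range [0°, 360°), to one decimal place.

HYD-43: φ = +20.34389°, λ = +134.66361°
FT7: φ = +19.74306°, λ = +134.91889°
Δλ = 0.2553°
y = sin Δλ · cos φ₂ = 0.004194
x = cos φ₁ sin φ₂ − sin φ₁ cos φ₂ cos Δλ = -0.010483
θ = atan2(y, x) = 158.1972° → 158.1972° (mod 360°)

158.2°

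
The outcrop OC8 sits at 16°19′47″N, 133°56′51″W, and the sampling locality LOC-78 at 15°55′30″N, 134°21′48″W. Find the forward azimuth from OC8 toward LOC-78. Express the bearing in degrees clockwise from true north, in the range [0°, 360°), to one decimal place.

OC8: φ = +16.32972°, λ = -133.94750°
LOC-78: φ = +15.92500°, λ = -134.36333°
Δλ = -0.4158°
y = sin Δλ · cos φ₂ = -0.006979
x = cos φ₁ sin φ₂ − sin φ₁ cos φ₂ cos Δλ = -0.007057
θ = atan2(y, x) = -135.3163° → 224.6837° (mod 360°)

224.7°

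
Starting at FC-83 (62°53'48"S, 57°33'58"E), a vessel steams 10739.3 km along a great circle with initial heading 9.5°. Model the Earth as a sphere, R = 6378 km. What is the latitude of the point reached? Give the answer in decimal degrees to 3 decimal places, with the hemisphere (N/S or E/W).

33.152°N

FC-83: φ = -62.89667°, λ = +57.56611°
δ = d/R = 10739.3/6378 = 1.683804 rad
φ₂ = arcsin(sin φ₁ cos δ + cos φ₁ sin δ cos θ)
   = arcsin(-0.89019·-0.11277 + 0.45560·0.99362·0.98629) = 33.15227°
λ₂ = λ₁ + atan2(sin θ sin δ cos φ₁, cos δ − sin φ₁ sin φ₂) = 68.86226°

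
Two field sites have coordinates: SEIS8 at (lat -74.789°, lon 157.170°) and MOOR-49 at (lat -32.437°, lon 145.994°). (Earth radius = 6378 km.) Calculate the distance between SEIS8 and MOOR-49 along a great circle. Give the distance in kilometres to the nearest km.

4754 km

Δφ = 42.3520°,  Δλ = -11.1760°
a = sin²(Δφ/2) + cos φ₁ cos φ₂ sin²(Δλ/2) = 0.132590
c = 2·arcsin(√a) = 0.745394 rad = 42.7079°
d = R·c = 6378 × 0.745394 = 4754.1 km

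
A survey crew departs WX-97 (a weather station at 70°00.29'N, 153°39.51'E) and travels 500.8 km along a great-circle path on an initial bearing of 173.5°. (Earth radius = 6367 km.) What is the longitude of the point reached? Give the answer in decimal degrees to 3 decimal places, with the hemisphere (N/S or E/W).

154.889°E

WX-97: φ = +70.00483°, λ = +153.65850°
δ = d/R = 500.8/6367 = 0.078656 rad
φ₂ = arcsin(sin φ₁ cos δ + cos φ₁ sin δ cos θ)
   = arcsin(0.93972·0.99691 + 0.34194·0.07857·-0.99357) = 65.52207°
λ₂ = λ₁ + atan2(sin θ sin δ cos φ₁, cos δ − sin φ₁ sin φ₂) = 154.88859°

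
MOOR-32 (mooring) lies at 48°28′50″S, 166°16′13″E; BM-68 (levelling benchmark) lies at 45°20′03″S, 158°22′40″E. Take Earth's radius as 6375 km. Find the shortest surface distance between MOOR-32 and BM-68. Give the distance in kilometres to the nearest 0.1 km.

694.1 km

MOOR-32: φ = -48.48056°, λ = +166.27028°
BM-68: φ = -45.33417°, λ = +158.37778°
Δφ = 3.1464°,  Δλ = -7.8925°
a = sin²(Δφ/2) + cos φ₁ cos φ₂ sin²(Δλ/2) = 0.002961
c = 2·arcsin(√a) = 0.108879 rad = 6.2383°
d = R·c = 6375 × 0.108879 = 694.1 km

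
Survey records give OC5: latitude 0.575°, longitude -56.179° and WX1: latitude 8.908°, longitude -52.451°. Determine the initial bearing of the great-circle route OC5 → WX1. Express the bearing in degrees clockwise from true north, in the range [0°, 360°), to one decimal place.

23.9°

Δλ = 3.7280°
y = sin Δλ · cos φ₂ = 0.064236
x = cos φ₁ sin φ₂ − sin φ₁ cos φ₂ cos Δλ = 0.144947
θ = atan2(y, x) = 23.9013° → 23.9013° (mod 360°)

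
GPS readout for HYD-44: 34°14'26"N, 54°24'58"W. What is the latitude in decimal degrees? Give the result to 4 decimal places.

34.2406°N

34° + 14′/60 + 26″/3600 = 34 + 0.23333 + 0.00722 = 34.2406°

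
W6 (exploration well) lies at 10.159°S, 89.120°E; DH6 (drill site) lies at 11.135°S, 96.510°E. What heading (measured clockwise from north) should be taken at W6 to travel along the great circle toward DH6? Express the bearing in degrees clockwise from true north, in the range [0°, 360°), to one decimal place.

98.3°

Δλ = 7.3900°
y = sin Δλ · cos φ₂ = 0.126201
x = cos φ₁ sin φ₂ − sin φ₁ cos φ₂ cos Δλ = -0.018471
θ = atan2(y, x) = 98.3268° → 98.3268° (mod 360°)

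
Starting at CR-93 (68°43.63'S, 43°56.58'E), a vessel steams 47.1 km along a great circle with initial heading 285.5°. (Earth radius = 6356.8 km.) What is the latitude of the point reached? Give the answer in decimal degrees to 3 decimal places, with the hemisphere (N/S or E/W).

CR-93: φ = -68.72717°, λ = +43.94300°
δ = d/R = 47.1/6356.8 = 0.007409 rad
φ₂ = arcsin(sin φ₁ cos δ + cos φ₁ sin δ cos θ)
   = arcsin(-0.93186·0.99997 + 0.36281·0.00741·0.26724) = -68.60999°
λ₂ = λ₁ + atan2(sin θ sin δ cos φ₁, cos δ − sin φ₁ sin φ₂) = 42.82128°

68.610°S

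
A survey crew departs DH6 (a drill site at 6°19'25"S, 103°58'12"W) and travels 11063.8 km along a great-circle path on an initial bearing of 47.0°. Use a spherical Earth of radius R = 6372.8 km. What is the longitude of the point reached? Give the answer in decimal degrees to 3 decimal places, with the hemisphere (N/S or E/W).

DH6: φ = -6.32361°, λ = -103.97000°
δ = d/R = 11063.8/6372.8 = 1.736097 rad
φ₂ = arcsin(sin φ₁ cos δ + cos φ₁ sin δ cos θ)
   = arcsin(-0.11014·-0.16455 + 0.99392·0.98637·0.68200) = 43.37206°
λ₂ = λ₁ + atan2(sin θ sin δ cos φ₁, cos δ − sin φ₁ sin φ₂) = -6.90123°

6.901°W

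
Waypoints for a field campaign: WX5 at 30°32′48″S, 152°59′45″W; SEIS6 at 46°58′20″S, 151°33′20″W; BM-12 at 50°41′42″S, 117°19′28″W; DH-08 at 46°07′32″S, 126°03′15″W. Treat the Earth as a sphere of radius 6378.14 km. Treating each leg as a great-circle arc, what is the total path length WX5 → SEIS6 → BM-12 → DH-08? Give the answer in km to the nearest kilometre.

WX5: φ = -30.54667°, λ = -152.99583°
SEIS6: φ = -46.97222°, λ = -151.55556°
BM-12: φ = -50.69500°, λ = -117.32444°
DH-08: φ = -46.12556°, λ = -126.05417°
WX5→SEIS6: c = 0.287336 rad, d = 1832.67 km
SEIS6→BM-12: c = 0.394949 rad, d = 2519.04 km
BM-12→DH-08: c = 0.128654 rad, d = 820.57 km
Total = 1832.67 + 2519.04 + 820.57 = 5172.29 km

5172 km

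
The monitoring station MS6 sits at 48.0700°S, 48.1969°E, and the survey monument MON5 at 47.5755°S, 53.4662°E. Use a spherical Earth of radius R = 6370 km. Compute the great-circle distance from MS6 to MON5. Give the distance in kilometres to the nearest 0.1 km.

397.1 km

Δφ = 0.4945°,  Δλ = 5.2693°
a = sin²(Δφ/2) + cos φ₁ cos φ₂ sin²(Δλ/2) = 0.000971
c = 2·arcsin(√a) = 0.062336 rad = 3.5716°
d = R·c = 6370 × 0.062336 = 397.1 km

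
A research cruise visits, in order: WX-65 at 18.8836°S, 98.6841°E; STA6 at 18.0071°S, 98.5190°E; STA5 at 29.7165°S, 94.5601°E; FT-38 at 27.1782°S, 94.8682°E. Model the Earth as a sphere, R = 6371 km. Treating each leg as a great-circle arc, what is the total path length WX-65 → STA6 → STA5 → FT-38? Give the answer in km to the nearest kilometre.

WX-65→STA6: c = 0.015540 rad, d = 99.01 km
STA6→STA5: c = 0.213861 rad, d = 1362.51 km
STA5→FT-38: c = 0.044553 rad, d = 283.85 km
Total = 99.01 + 1362.51 + 283.85 = 1745.37 km

1745 km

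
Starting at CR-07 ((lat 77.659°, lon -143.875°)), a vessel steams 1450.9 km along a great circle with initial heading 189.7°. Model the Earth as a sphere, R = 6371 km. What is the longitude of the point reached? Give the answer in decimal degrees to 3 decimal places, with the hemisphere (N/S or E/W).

δ = d/R = 1450.9/6371 = 0.227735 rad
φ₂ = arcsin(sin φ₁ cos δ + cos φ₁ sin δ cos θ)
   = arcsin(0.97689·0.97418 + 0.21373·0.22577·-0.98570) = 64.70309°
λ₂ = λ₁ + atan2(sin θ sin δ cos φ₁, cos δ − sin φ₁ sin φ₂) = -148.98237°

148.982°W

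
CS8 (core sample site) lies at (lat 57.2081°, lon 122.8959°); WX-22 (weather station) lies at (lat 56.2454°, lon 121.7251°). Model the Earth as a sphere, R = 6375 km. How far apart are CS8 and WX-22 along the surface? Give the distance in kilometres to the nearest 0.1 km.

Δφ = -0.9627°,  Δλ = -1.1708°
a = sin²(Δφ/2) + cos φ₁ cos φ₂ sin²(Δλ/2) = 0.000102
c = 2·arcsin(√a) = 0.020198 rad = 1.1573°
d = R·c = 6375 × 0.020198 = 128.8 km

128.8 km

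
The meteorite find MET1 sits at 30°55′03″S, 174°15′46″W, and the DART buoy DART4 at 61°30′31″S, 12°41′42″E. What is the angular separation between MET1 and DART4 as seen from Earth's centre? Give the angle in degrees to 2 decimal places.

87.40°

MET1: φ = -30.91750°, λ = -174.26278°
DART4: φ = -61.50861°, λ = +12.69500°
Δφ = -30.5911°,  Δλ = -173.0422°
a = sin²(Δφ/2) + cos φ₁ cos φ₂ sin²(Δλ/2) = 0.477328
c = 2·arcsin(√a) = 1.525436 rad = 87.4010°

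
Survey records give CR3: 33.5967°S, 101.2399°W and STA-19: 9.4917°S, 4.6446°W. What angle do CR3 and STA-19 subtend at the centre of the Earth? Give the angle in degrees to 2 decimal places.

90.18°

Δφ = 24.1050°,  Δλ = 96.5953°
a = sin²(Δφ/2) + cos φ₁ cos φ₂ sin²(Δλ/2) = 0.501555
c = 2·arcsin(√a) = 1.573907 rad = 90.1782°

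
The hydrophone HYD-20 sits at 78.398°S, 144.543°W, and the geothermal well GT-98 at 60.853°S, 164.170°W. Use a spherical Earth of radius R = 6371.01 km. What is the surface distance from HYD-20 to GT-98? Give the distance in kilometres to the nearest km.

2068 km

Δφ = 17.5450°,  Δλ = -19.6270°
a = sin²(Δφ/2) + cos φ₁ cos φ₂ sin²(Δλ/2) = 0.026105
c = 2·arcsin(√a) = 0.324565 rad = 18.5962°
d = R·c = 6371.01 × 0.324565 = 2067.8 km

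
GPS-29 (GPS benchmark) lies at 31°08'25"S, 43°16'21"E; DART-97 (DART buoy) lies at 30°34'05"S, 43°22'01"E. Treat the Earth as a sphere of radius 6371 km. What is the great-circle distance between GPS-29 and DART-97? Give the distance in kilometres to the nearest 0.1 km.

64.3 km

GPS-29: φ = -31.14028°, λ = +43.27250°
DART-97: φ = -30.56806°, λ = +43.36694°
Δφ = 0.5722°,  Δλ = 0.0944°
a = sin²(Δφ/2) + cos φ₁ cos φ₂ sin²(Δλ/2) = 0.000025
c = 2·arcsin(√a) = 0.010087 rad = 0.5779°
d = R·c = 6371 × 0.010087 = 64.3 km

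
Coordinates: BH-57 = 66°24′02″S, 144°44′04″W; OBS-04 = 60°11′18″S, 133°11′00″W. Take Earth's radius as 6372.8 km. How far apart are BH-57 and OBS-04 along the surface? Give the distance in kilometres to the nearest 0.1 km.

BH-57: φ = -66.40056°, λ = -144.73444°
OBS-04: φ = -60.18833°, λ = -133.18333°
Δφ = 6.2122°,  Δλ = 11.5511°
a = sin²(Δφ/2) + cos φ₁ cos φ₂ sin²(Δλ/2) = 0.004952
c = 2·arcsin(√a) = 0.140851 rad = 8.0702°
d = R·c = 6372.8 × 0.140851 = 897.6 km

897.6 km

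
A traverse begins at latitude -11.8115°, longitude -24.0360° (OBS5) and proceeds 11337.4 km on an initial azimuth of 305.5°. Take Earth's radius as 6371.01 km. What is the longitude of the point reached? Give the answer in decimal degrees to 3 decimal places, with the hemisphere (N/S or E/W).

δ = d/R = 11337.4/6371.01 = 1.779529 rad
φ₂ = arcsin(sin φ₁ cos δ + cos φ₁ sin δ cos θ)
   = arcsin(-0.20469·-0.20722 + 0.97883·0.97829·0.58070) = 36.76155°
λ₂ = λ₁ + atan2(sin θ sin δ cos φ₁, cos δ − sin φ₁ sin φ₂) = -120.23785°

120.238°W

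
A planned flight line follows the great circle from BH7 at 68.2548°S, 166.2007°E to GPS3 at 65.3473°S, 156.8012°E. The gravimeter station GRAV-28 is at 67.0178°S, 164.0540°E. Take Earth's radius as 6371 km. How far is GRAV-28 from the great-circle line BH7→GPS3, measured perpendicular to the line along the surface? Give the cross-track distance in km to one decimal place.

δ₁₃ = central angle BH7→GRAV-28 = 0.025868 rad  (haversine)
θ₁₃ = bearing BH7→GRAV-28 = 325.567°,  θ₁₂ = bearing BH7→GPS3 = 303.752°
dₓₜ = R·arcsin(sin δ₁₃ · sin(θ₁₃ − θ₁₂)) = 6371·arcsin(0.02587·sin(21.815°)) = 61.238 km
|dₓₜ| = 61.238 km

61.2 km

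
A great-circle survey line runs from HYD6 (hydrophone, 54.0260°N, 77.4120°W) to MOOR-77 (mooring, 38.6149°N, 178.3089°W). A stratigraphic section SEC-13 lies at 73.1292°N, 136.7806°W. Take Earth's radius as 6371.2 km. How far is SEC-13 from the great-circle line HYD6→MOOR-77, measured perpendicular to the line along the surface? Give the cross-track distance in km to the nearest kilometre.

δ₁₃ = central angle HYD6→SEC-13 = 0.532947 rad  (haversine)
θ₁₃ = bearing HYD6→SEC-13 = 330.561°,  θ₁₂ = bearing HYD6→MOOR-77 = 302.358°
dₓₜ = R·arcsin(sin δ₁₃ · sin(θ₁₃ − θ₁₂)) = 6371.2·arcsin(0.50807·sin(28.203°)) = 1544.889 km
|dₓₜ| = 1544.889 km

1545 km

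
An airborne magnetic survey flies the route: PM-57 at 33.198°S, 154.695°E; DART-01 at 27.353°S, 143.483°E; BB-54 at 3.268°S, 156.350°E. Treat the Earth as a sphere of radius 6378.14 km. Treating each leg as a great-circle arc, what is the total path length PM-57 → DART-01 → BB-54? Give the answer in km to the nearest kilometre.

4268 km

PM-57→DART-01: c = 0.197214 rad, d = 1257.86 km
DART-01→BB-54: c = 0.471970 rad, d = 3010.29 km
Total = 1257.86 + 3010.29 = 4268.15 km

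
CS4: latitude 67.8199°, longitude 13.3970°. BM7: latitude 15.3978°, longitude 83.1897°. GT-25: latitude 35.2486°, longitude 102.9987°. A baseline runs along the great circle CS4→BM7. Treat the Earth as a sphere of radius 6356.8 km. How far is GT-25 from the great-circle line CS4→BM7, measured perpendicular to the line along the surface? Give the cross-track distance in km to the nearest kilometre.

2549 km

δ₁₃ = central angle CS4→GT-25 = 1.004438 rad  (haversine)
θ₁₃ = bearing CS4→GT-25 = 75.406°,  θ₁₂ = bearing CS4→BM7 = 102.955°
dₓₜ = R·arcsin(sin δ₁₃ · sin(θ₁₃ − θ₁₂)) = 6356.8·arcsin(0.84386·sin(-27.549°)) = -2548.730 km
|dₓₜ| = 2548.730 km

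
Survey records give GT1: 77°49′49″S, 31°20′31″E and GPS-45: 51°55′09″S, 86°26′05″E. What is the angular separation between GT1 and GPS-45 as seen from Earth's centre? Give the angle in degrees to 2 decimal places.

32.45°

GT1: φ = -77.83028°, λ = +31.34194°
GPS-45: φ = -51.91917°, λ = +86.43472°
Δφ = 25.9111°,  Δλ = 55.0928°
a = sin²(Δφ/2) + cos φ₁ cos φ₂ sin²(Δλ/2) = 0.078072
c = 2·arcsin(√a) = 0.566366 rad = 32.4504°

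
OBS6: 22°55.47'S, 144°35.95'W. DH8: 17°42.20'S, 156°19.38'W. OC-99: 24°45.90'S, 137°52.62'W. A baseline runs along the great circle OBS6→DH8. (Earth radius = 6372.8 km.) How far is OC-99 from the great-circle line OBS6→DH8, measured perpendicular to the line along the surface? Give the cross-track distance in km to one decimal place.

OBS6: φ = -22.92450°, λ = -144.59917°
DH8: φ = -17.70333°, λ = -156.32300°
OC-99: φ = -24.76500°, λ = -137.87700°
δ₁₃ = central angle OBS6→OC-99 = 0.111998 rad  (haversine)
θ₁₃ = bearing OBS6→OC-99 = 108.006°,  θ₁₂ = bearing OBS6→DH8 = 293.274°
dₓₜ = R·arcsin(sin δ₁₃ · sin(θ₁₃ − θ₁₂)) = 6372.8·arcsin(0.11176·sin(-185.267°)) = 65.385 km
|dₓₜ| = 65.385 km

65.4 km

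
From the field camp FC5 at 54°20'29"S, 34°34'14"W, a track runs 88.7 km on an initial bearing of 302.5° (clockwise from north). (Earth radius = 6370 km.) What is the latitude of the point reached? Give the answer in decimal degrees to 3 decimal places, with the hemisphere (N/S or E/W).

53.907°S

FC5: φ = -54.34139°, λ = -34.57056°
δ = d/R = 88.7/6370 = 0.013925 rad
φ₂ = arcsin(sin φ₁ cos δ + cos φ₁ sin δ cos θ)
   = arcsin(-0.81250·0.99990 + 0.58295·0.01392·0.53730) = -53.90728°
λ₂ = λ₁ + atan2(sin θ sin δ cos φ₁, cos δ − sin φ₁ sin φ₂) = -35.71282°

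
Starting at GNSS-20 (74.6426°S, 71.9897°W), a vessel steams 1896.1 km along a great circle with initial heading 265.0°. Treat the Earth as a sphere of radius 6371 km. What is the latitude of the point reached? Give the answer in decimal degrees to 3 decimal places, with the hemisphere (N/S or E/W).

δ = d/R = 1896.1/6371 = 0.297614 rad
φ₂ = arcsin(sin φ₁ cos δ + cos φ₁ sin δ cos θ)
   = arcsin(-0.96429·0.95604 + 0.26484·0.29324·-0.08716) = -68.22840°
λ₂ = λ₁ + atan2(sin θ sin δ cos φ₁, cos δ − sin φ₁ sin φ₂) = -123.95085°

68.228°S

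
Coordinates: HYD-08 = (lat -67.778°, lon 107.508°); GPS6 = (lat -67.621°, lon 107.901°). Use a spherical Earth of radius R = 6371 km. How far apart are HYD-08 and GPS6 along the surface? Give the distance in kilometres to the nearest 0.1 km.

Δφ = 0.1570°,  Δλ = 0.3930°
a = sin²(Δφ/2) + cos φ₁ cos φ₂ sin²(Δλ/2) = 0.000004
c = 2·arcsin(√a) = 0.003779 rad = 0.2165°
d = R·c = 6371 × 0.003779 = 24.1 km

24.1 km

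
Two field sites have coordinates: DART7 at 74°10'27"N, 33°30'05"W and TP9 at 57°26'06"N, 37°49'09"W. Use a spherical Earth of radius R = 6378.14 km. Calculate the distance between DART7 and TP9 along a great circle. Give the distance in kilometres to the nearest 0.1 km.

1872.6 km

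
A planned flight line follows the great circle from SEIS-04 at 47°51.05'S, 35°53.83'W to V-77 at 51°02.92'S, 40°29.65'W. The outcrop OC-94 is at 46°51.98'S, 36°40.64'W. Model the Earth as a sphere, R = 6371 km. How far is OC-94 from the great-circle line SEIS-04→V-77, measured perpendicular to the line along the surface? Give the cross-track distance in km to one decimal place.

116.6 km

SEIS-04: φ = -47.85083°, λ = -35.89717°
V-77: φ = -51.04867°, λ = -40.49417°
OC-94: φ = -46.86633°, λ = -36.67733°
δ₁₃ = central angle SEIS-04→OC-94 = 0.019502 rad  (haversine)
θ₁₃ = bearing SEIS-04→OC-94 = 331.485°,  θ₁₂ = bearing SEIS-04→V-77 = 221.334°
dₓₜ = R·arcsin(sin δ₁₃ · sin(θ₁₃ − θ₁₂)) = 6371·arcsin(0.01950·sin(110.151°)) = 116.640 km
|dₓₜ| = 116.640 km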